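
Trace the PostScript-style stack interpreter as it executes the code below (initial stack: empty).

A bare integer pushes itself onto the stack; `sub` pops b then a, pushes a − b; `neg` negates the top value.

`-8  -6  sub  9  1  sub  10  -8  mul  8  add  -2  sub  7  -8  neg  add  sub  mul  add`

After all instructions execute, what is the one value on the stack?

-8  -> -8
-6  -> -8 -6
sub -> -2
9   -> -2 9
1   -> -2 9 1
sub -> -2 8
10  -> -2 8 10
-8  -> -2 8 10 -8
mul -> -2 8 -80
8   -> -2 8 -80 8
add -> -2 8 -72
-2  -> -2 8 -72 -2
sub -> -2 8 -70
7   -> -2 8 -70 7
-8  -> -2 8 -70 7 -8
neg -> -2 8 -70 7 8
add -> -2 8 -70 15
sub -> -2 8 -85
mul -> -2 -680
add -> -682

-682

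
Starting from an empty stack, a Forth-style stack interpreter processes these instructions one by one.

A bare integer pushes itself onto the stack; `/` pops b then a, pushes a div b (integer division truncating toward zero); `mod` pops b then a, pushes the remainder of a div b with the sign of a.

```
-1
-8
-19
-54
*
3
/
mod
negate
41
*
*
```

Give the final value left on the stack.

-1     : [-1]
-8     : [-1, -8]
-19    : [-1, -8, -19]
-54    : [-1, -8, -19, -54]
*      : [-1, -8, 1026]
3      : [-1, -8, 1026, 3]
/      : [-1, -8, 342]
mod    : [-1, -8]
negate : [-1, 8]
41     : [-1, 8, 41]
*      : [-1, 328]
*      : [-328]

-328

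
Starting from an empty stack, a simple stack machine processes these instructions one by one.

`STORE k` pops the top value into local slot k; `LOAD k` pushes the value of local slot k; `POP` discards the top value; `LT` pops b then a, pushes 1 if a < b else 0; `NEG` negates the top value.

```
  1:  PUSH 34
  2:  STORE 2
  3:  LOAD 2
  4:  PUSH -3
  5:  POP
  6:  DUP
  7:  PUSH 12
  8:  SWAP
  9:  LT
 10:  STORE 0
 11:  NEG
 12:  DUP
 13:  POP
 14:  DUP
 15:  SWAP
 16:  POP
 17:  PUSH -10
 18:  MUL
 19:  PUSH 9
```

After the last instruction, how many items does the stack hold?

PUSH 34  -> [34]
STORE 2  -> []
LOAD 2   -> [34]
PUSH -3  -> [34, -3]
POP      -> [34]
DUP      -> [34, 34]
PUSH 12  -> [34, 34, 12]
SWAP     -> [34, 12, 34]
LT       -> [34, 1]
STORE 0  -> [34]
NEG      -> [-34]
DUP      -> [-34, -34]
POP      -> [-34]
DUP      -> [-34, -34]
SWAP     -> [-34, -34]
POP      -> [-34]
PUSH -10 -> [-34, -10]
MUL      -> [340]
PUSH 9   -> [340, 9]

2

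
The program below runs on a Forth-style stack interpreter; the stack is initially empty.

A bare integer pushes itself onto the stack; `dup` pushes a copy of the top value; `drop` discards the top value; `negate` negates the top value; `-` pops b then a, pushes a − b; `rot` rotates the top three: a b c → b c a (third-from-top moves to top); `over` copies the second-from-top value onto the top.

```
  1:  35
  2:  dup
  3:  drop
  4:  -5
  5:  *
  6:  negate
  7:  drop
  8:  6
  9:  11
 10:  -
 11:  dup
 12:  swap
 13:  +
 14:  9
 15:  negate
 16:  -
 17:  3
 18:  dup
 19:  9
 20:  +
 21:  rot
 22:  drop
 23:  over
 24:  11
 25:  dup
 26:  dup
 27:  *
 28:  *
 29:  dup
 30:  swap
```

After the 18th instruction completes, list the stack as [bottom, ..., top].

35      35
dup     35 35
drop    35
-5      35 -5
*       -175
negate  175
drop    (empty)
6       6
11      6 11
-       -5
dup     -5 -5
swap    -5 -5
+       -10
9       -10 9
negate  -10 -9
-       -1
3       -1 3
dup     -1 3 3

[-1, 3, 3]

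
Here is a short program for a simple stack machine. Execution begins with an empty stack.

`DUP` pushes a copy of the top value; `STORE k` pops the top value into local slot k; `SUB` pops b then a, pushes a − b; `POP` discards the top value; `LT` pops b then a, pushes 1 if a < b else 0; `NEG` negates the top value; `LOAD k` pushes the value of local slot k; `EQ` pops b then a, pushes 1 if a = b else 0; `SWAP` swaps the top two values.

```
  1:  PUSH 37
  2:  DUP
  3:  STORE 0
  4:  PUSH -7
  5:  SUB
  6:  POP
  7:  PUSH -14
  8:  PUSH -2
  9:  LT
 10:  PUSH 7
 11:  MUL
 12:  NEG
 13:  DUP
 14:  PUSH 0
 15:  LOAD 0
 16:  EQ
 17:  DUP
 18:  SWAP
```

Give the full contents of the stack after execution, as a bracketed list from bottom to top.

[-7, -7, 0, 0]

PUSH 37   [37]
DUP       [37, 37]
STORE 0   [37]
PUSH -7   [37, -7]
SUB       [44]
POP       []
PUSH -14  [-14]
PUSH -2   [-14, -2]
LT        [1]
PUSH 7    [1, 7]
MUL       [7]
NEG       [-7]
DUP       [-7, -7]
PUSH 0    [-7, -7, 0]
LOAD 0    [-7, -7, 0, 37]
EQ        [-7, -7, 0]
DUP       [-7, -7, 0, 0]
SWAP      [-7, -7, 0, 0]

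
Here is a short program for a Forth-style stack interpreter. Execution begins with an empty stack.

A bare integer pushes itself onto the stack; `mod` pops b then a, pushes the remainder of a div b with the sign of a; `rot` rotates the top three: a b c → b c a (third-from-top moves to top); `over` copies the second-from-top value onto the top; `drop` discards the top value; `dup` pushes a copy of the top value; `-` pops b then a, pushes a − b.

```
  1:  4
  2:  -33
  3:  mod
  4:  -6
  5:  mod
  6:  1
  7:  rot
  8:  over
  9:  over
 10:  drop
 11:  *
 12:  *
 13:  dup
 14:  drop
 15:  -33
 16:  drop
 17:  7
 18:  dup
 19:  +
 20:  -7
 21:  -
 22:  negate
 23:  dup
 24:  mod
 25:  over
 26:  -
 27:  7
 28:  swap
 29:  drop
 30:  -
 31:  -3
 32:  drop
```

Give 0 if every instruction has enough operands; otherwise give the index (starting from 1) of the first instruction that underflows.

4    4
-33  4 -33
mod  4
-6   4 -6
mod  4
1    4 1
rot  — needs 3 operands, stack has 2 → underflow

7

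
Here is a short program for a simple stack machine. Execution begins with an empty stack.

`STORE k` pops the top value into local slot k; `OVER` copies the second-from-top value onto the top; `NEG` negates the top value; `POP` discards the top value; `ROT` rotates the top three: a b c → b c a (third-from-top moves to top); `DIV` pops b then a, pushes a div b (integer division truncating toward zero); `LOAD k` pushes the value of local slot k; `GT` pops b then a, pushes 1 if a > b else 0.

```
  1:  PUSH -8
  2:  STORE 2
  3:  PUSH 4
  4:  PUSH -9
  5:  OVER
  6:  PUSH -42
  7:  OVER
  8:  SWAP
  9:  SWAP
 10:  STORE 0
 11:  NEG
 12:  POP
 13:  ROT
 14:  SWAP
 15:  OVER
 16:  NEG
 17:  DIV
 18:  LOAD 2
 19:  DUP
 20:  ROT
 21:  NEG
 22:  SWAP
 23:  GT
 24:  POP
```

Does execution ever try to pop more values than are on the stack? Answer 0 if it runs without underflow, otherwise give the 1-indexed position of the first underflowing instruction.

PUSH -8  : [-8]
STORE 2  : []
PUSH 4   : [4]
PUSH -9  : [4, -9]
OVER     : [4, -9, 4]
PUSH -42 : [4, -9, 4, -42]
OVER     : [4, -9, 4, -42, 4]
SWAP     : [4, -9, 4, 4, -42]
SWAP     : [4, -9, 4, -42, 4]
STORE 0  : [4, -9, 4, -42]
NEG      : [4, -9, 4, 42]
POP      : [4, -9, 4]
ROT      : [-9, 4, 4]
SWAP     : [-9, 4, 4]
OVER     : [-9, 4, 4, 4]
NEG      : [-9, 4, 4, -4]
DIV      : [-9, 4, -1]
LOAD 2   : [-9, 4, -1, -8]
DUP      : [-9, 4, -1, -8, -8]
ROT      : [-9, 4, -8, -8, -1]
NEG      : [-9, 4, -8, -8, 1]
SWAP     : [-9, 4, -8, 1, -8]
GT       : [-9, 4, -8, 1]
POP      : [-9, 4, -8]

0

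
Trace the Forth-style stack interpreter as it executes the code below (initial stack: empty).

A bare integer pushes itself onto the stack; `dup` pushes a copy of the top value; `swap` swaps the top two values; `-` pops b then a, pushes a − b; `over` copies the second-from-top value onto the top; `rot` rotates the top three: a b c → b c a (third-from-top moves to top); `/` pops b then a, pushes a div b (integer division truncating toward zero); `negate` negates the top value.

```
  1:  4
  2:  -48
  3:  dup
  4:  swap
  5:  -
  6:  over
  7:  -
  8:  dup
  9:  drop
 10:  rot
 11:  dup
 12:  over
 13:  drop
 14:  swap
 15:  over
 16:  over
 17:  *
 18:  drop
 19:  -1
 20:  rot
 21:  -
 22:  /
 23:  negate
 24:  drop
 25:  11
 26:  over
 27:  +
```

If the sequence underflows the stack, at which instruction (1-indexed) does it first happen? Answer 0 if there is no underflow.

4    → [4]
-48  → [4, -48]
dup  → [4, -48, -48]
swap → [4, -48, -48]
-    → [4, 0]
over → [4, 0, 4]
-    → [4, -4]
dup  → [4, -4, -4]
drop → [4, -4]
rot  — needs 3 operands, stack has 2 → underflow

10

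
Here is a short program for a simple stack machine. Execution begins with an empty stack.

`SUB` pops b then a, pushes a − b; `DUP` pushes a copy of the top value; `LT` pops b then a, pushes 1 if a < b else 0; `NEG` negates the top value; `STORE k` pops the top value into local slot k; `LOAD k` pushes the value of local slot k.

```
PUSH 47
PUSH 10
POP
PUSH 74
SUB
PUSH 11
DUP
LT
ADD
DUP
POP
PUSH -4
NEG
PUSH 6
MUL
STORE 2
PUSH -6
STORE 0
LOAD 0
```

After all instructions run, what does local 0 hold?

-6

PUSH 47 -> 47
PUSH 10 -> 47 10
POP     -> 47
PUSH 74 -> 47 74
SUB     -> -27
PUSH 11 -> -27 11
DUP     -> -27 11 11
LT      -> -27 0
ADD     -> -27
DUP     -> -27 -27
POP     -> -27
PUSH -4 -> -27 -4
NEG     -> -27 4
PUSH 6  -> -27 4 6
MUL     -> -27 24
STORE 2 -> -27
PUSH -6 -> -27 -6
STORE 0 -> -27
LOAD 0  -> -27 -6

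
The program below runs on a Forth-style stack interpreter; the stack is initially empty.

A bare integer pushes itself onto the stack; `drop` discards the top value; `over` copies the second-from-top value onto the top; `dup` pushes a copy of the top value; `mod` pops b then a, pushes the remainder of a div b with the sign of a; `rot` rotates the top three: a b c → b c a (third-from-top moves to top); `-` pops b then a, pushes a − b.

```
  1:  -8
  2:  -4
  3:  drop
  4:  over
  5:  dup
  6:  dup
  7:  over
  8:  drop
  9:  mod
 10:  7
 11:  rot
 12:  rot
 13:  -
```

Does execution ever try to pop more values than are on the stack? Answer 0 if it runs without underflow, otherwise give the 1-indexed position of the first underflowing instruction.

-8   : -8
-4   : -8 -4
drop : -8
over  — needs 2 operands, stack has 1 → underflow

4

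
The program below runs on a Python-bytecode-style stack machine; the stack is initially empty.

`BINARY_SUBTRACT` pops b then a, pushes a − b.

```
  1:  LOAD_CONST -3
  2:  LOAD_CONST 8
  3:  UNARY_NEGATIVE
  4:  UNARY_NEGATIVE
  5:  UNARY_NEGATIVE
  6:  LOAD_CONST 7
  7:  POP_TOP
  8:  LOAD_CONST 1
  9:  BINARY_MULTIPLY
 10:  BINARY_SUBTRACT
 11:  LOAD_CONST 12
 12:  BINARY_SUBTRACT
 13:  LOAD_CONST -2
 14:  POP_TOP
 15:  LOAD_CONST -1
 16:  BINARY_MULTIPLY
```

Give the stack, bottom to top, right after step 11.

[5, 12]

LOAD_CONST -3   : [-3]
LOAD_CONST 8    : [-3, 8]
UNARY_NEGATIVE  : [-3, -8]
UNARY_NEGATIVE  : [-3, 8]
UNARY_NEGATIVE  : [-3, -8]
LOAD_CONST 7    : [-3, -8, 7]
POP_TOP         : [-3, -8]
LOAD_CONST 1    : [-3, -8, 1]
BINARY_MULTIPLY : [-3, -8]
BINARY_SUBTRACT : [5]
LOAD_CONST 12   : [5, 12]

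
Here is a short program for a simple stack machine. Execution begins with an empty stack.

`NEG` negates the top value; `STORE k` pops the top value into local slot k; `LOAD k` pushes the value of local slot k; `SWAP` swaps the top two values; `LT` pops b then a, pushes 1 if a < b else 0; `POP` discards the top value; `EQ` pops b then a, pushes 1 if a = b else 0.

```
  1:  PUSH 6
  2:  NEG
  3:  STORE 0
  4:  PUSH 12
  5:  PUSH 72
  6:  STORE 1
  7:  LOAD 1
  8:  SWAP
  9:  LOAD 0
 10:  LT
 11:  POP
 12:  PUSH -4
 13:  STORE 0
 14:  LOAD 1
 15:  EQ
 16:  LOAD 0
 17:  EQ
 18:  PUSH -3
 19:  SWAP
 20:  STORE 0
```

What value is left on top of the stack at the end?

PUSH 6   [6]
NEG      [-6]
STORE 0  []
PUSH 12  [12]
PUSH 72  [12, 72]
STORE 1  [12]
LOAD 1   [12, 72]
SWAP     [72, 12]
LOAD 0   [72, 12, -6]
LT       [72, 0]
POP      [72]
PUSH -4  [72, -4]
STORE 0  [72]
LOAD 1   [72, 72]
EQ       [1]
LOAD 0   [1, -4]
EQ       [0]
PUSH -3  [0, -3]
SWAP     [-3, 0]
STORE 0  [-3]

-3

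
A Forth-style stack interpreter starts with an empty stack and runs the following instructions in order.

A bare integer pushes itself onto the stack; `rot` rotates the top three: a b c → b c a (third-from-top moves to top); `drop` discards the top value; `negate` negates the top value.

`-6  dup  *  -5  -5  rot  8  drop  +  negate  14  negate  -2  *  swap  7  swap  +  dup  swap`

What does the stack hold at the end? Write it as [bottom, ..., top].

-6     → -6
dup    → -6 -6
*      → 36
-5     → 36 -5
-5     → 36 -5 -5
rot    → -5 -5 36
8      → -5 -5 36 8
drop   → -5 -5 36
+      → -5 31
negate → -5 -31
14     → -5 -31 14
negate → -5 -31 -14
-2     → -5 -31 -14 -2
*      → -5 -31 28
swap   → -5 28 -31
7      → -5 28 -31 7
swap   → -5 28 7 -31
+      → -5 28 -24
dup    → -5 28 -24 -24
swap   → -5 28 -24 -24

[-5, 28, -24, -24]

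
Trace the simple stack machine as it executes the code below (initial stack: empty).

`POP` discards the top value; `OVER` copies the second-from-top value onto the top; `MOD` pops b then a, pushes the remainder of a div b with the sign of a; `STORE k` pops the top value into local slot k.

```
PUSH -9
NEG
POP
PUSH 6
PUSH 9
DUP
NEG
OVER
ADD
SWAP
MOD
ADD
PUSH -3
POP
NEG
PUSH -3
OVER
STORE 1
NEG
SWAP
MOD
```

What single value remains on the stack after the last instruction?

PUSH -9 -> [-9]
NEG     -> [9]
POP     -> []
PUSH 6  -> [6]
PUSH 9  -> [6, 9]
DUP     -> [6, 9, 9]
NEG     -> [6, 9, -9]
OVER    -> [6, 9, -9, 9]
ADD     -> [6, 9, 0]
SWAP    -> [6, 0, 9]
MOD     -> [6, 0]
ADD     -> [6]
PUSH -3 -> [6, -3]
POP     -> [6]
NEG     -> [-6]
PUSH -3 -> [-6, -3]
OVER    -> [-6, -3, -6]
STORE 1 -> [-6, -3]
NEG     -> [-6, 3]
SWAP    -> [3, -6]
MOD     -> [3]

3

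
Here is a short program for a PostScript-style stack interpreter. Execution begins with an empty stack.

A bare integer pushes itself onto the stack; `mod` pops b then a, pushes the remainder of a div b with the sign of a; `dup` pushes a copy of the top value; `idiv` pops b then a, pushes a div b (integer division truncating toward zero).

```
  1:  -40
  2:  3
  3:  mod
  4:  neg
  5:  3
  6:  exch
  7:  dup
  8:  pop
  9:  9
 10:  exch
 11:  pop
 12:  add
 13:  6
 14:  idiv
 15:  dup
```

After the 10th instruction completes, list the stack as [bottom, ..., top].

[3, 9, 1]

-40  → [-40]
3    → [-40, 3]
mod  → [-1]
neg  → [1]
3    → [1, 3]
exch → [3, 1]
dup  → [3, 1, 1]
pop  → [3, 1]
9    → [3, 1, 9]
exch → [3, 9, 1]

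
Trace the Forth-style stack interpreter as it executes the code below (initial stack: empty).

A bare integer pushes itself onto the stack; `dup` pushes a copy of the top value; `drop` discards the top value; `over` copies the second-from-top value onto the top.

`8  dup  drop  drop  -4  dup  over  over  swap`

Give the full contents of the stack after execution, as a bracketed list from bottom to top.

[-4, -4, -4, -4]

8    → 8
dup  → 8 8
drop → 8
drop → (empty)
-4   → -4
dup  → -4 -4
over → -4 -4 -4
over → -4 -4 -4 -4
swap → -4 -4 -4 -4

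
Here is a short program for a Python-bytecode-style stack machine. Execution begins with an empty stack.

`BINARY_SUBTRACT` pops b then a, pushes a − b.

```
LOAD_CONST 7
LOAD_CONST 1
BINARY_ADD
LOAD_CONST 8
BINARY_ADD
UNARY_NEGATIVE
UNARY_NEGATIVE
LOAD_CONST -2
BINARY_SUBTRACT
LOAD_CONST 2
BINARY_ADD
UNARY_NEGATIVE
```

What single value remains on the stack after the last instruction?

LOAD_CONST 7    -> 7
LOAD_CONST 1    -> 7 1
BINARY_ADD      -> 8
LOAD_CONST 8    -> 8 8
BINARY_ADD      -> 16
UNARY_NEGATIVE  -> -16
UNARY_NEGATIVE  -> 16
LOAD_CONST -2   -> 16 -2
BINARY_SUBTRACT -> 18
LOAD_CONST 2    -> 18 2
BINARY_ADD      -> 20
UNARY_NEGATIVE  -> -20

-20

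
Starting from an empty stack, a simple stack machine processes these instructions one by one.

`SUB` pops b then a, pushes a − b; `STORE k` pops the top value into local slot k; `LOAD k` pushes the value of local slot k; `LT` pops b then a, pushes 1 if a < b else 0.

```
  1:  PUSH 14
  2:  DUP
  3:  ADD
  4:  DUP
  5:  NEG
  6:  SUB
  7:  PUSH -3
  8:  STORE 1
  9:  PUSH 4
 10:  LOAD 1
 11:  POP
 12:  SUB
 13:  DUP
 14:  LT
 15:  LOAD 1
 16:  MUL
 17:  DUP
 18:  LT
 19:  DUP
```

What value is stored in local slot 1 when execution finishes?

-3

PUSH 14  14
DUP      14 14
ADD      28
DUP      28 28
NEG      28 -28
SUB      56
PUSH -3  56 -3
STORE 1  56
PUSH 4   56 4
LOAD 1   56 4 -3
POP      56 4
SUB      52
DUP      52 52
LT       0
LOAD 1   0 -3
MUL      0
DUP      0 0
LT       0
DUP      0 0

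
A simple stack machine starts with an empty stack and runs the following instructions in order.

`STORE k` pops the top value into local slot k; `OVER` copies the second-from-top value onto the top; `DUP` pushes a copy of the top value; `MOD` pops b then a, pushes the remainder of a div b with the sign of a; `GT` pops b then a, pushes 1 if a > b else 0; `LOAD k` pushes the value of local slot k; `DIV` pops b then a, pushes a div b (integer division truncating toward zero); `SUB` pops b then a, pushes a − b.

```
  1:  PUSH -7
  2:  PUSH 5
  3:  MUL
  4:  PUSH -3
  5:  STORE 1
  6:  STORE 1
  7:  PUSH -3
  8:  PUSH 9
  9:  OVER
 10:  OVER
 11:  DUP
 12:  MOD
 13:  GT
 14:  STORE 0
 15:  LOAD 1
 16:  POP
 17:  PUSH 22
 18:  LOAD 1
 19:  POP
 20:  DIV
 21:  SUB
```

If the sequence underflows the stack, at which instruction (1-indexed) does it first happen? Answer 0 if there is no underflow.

0

PUSH -7  -7
PUSH 5   -7 5
MUL      -35
PUSH -3  -35 -3
STORE 1  -35
STORE 1  (empty)
PUSH -3  -3
PUSH 9   -3 9
OVER     -3 9 -3
OVER     -3 9 -3 9
DUP      -3 9 -3 9 9
MOD      -3 9 -3 0
GT       -3 9 0
STORE 0  -3 9
LOAD 1   -3 9 -35
POP      -3 9
PUSH 22  -3 9 22
LOAD 1   -3 9 22 -35
POP      -3 9 22
DIV      -3 0
SUB      -3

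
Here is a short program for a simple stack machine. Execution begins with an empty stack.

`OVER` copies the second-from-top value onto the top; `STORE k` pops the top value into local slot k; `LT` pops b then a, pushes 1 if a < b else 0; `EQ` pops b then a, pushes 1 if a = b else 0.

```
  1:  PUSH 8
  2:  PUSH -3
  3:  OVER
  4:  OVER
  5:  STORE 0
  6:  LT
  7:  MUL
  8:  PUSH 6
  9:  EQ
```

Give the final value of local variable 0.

PUSH 8  → [8]
PUSH -3 → [8, -3]
OVER    → [8, -3, 8]
OVER    → [8, -3, 8, -3]
STORE 0 → [8, -3, 8]
LT      → [8, 1]
MUL     → [8]
PUSH 6  → [8, 6]
EQ      → [0]

-3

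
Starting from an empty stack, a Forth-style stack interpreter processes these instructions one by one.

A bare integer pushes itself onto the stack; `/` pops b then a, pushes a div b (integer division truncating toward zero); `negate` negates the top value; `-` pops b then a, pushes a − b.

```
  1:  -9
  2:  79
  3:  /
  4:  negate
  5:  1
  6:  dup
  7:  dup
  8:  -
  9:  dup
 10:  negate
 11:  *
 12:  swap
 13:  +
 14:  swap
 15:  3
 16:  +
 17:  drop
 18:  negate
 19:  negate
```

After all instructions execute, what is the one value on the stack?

-9     → [-9]
79     → [-9, 79]
/      → [0]
negate → [0]
1      → [0, 1]
dup    → [0, 1, 1]
dup    → [0, 1, 1, 1]
-      → [0, 1, 0]
dup    → [0, 1, 0, 0]
negate → [0, 1, 0, 0]
*      → [0, 1, 0]
swap   → [0, 0, 1]
+      → [0, 1]
swap   → [1, 0]
3      → [1, 0, 3]
+      → [1, 3]
drop   → [1]
negate → [-1]
negate → [1]

1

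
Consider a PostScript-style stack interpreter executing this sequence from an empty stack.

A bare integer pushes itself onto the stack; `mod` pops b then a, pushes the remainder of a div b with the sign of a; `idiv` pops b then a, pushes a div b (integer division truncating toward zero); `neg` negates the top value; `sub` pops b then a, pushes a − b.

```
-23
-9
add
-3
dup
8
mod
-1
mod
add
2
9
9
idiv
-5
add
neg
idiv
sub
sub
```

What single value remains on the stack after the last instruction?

-29

-23   [-23]
-9    [-23, -9]
add   [-32]
-3    [-32, -3]
dup   [-32, -3, -3]
8     [-32, -3, -3, 8]
mod   [-32, -3, -3]
-1    [-32, -3, -3, -1]
mod   [-32, -3, 0]
add   [-32, -3]
2     [-32, -3, 2]
9     [-32, -3, 2, 9]
9     [-32, -3, 2, 9, 9]
idiv  [-32, -3, 2, 1]
-5    [-32, -3, 2, 1, -5]
add   [-32, -3, 2, -4]
neg   [-32, -3, 2, 4]
idiv  [-32, -3, 0]
sub   [-32, -3]
sub   [-29]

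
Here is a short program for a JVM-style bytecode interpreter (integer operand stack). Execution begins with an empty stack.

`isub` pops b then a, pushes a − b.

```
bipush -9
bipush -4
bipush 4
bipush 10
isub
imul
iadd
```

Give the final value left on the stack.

bipush -9 → [-9]
bipush -4 → [-9, -4]
bipush 4  → [-9, -4, 4]
bipush 10 → [-9, -4, 4, 10]
isub      → [-9, -4, -6]
imul      → [-9, 24]
iadd      → [15]

15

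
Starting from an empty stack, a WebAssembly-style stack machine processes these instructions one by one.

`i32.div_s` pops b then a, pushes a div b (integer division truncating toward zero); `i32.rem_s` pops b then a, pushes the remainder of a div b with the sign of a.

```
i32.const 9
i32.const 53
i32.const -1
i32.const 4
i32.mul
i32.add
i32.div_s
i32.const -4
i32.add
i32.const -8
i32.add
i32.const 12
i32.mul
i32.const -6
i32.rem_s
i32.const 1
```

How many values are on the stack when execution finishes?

2

i32.const 9  → 9
i32.const 53 → 9 53
i32.const -1 → 9 53 -1
i32.const 4  → 9 53 -1 4
i32.mul      → 9 53 -4
i32.add      → 9 49
i32.div_s    → 0
i32.const -4 → 0 -4
i32.add      → -4
i32.const -8 → -4 -8
i32.add      → -12
i32.const 12 → -12 12
i32.mul      → -144
i32.const -6 → -144 -6
i32.rem_s    → 0
i32.const 1  → 0 1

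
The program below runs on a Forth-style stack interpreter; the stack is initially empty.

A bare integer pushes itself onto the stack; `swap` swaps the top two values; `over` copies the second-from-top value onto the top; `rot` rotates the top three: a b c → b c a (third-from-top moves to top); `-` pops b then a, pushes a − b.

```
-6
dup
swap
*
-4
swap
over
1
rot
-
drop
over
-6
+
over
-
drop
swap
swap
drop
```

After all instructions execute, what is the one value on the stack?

-4

-6   → -6
dup  → -6 -6
swap → -6 -6
*    → 36
-4   → 36 -4
swap → -4 36
over → -4 36 -4
1    → -4 36 -4 1
rot  → -4 -4 1 36
-    → -4 -4 -35
drop → -4 -4
over → -4 -4 -4
-6   → -4 -4 -4 -6
+    → -4 -4 -10
over → -4 -4 -10 -4
-    → -4 -4 -6
drop → -4 -4
swap → -4 -4
swap → -4 -4
drop → -4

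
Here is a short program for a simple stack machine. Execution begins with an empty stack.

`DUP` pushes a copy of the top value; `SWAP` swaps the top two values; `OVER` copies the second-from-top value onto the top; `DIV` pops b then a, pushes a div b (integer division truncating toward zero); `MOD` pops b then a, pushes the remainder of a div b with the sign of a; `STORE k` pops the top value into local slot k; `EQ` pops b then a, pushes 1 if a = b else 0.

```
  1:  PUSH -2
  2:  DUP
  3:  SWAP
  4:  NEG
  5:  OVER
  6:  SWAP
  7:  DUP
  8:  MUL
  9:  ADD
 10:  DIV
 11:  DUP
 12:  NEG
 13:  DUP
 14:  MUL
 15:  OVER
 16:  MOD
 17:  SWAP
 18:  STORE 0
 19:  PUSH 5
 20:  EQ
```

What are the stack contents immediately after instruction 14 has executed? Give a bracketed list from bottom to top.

PUSH -2  -2
DUP      -2 -2
SWAP     -2 -2
NEG      -2 2
OVER     -2 2 -2
SWAP     -2 -2 2
DUP      -2 -2 2 2
MUL      -2 -2 4
ADD      -2 2
DIV      -1
DUP      -1 -1
NEG      -1 1
DUP      -1 1 1
MUL      -1 1

[-1, 1]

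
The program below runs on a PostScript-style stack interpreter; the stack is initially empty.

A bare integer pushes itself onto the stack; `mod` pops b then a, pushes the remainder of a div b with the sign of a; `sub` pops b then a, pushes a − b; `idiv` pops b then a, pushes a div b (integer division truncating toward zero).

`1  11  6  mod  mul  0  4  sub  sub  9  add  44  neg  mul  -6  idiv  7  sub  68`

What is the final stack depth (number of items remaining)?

2

1    : [1]
11   : [1, 11]
6    : [1, 11, 6]
mod  : [1, 5]
mul  : [5]
0    : [5, 0]
4    : [5, 0, 4]
sub  : [5, -4]
sub  : [9]
9    : [9, 9]
add  : [18]
44   : [18, 44]
neg  : [18, -44]
mul  : [-792]
-6   : [-792, -6]
idiv : [132]
7    : [132, 7]
sub  : [125]
68   : [125, 68]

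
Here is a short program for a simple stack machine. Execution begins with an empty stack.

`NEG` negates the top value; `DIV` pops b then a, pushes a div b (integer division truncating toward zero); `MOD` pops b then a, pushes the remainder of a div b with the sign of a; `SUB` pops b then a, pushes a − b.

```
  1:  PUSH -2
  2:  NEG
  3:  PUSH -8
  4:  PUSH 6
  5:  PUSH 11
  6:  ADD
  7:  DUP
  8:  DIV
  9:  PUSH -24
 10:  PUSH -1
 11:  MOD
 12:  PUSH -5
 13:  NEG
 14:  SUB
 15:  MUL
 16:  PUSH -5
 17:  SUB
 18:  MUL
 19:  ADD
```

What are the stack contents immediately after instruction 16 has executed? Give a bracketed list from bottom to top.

[2, -8, -5, -5]

PUSH -2   -2
NEG       2
PUSH -8   2 -8
PUSH 6    2 -8 6
PUSH 11   2 -8 6 11
ADD       2 -8 17
DUP       2 -8 17 17
DIV       2 -8 1
PUSH -24  2 -8 1 -24
PUSH -1   2 -8 1 -24 -1
MOD       2 -8 1 0
PUSH -5   2 -8 1 0 -5
NEG       2 -8 1 0 5
SUB       2 -8 1 -5
MUL       2 -8 -5
PUSH -5   2 -8 -5 -5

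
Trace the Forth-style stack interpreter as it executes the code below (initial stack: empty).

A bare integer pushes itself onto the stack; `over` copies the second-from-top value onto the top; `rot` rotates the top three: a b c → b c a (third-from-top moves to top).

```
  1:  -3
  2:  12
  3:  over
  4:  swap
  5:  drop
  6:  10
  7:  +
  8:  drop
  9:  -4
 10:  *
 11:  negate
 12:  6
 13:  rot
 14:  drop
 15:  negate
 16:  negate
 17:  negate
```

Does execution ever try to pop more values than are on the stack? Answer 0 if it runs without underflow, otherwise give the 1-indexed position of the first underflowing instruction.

-3     -> [-3]
12     -> [-3, 12]
over   -> [-3, 12, -3]
swap   -> [-3, -3, 12]
drop   -> [-3, -3]
10     -> [-3, -3, 10]
+      -> [-3, 7]
drop   -> [-3]
-4     -> [-3, -4]
*      -> [12]
negate -> [-12]
6      -> [-12, 6]
rot  — needs 3 operands, stack has 2 → underflow

13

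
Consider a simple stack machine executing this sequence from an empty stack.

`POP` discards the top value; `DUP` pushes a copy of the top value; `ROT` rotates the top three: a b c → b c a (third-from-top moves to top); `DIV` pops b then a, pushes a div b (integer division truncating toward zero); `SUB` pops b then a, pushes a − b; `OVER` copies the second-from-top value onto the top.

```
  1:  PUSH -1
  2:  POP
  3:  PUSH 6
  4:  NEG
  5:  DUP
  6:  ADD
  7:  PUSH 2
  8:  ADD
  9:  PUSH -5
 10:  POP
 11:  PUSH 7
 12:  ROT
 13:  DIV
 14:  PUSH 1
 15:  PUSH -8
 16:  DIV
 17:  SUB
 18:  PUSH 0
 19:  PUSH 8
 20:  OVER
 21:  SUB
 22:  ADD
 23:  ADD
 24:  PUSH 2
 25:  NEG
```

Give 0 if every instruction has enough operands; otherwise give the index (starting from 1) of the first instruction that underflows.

PUSH -1 -> [-1]
POP     -> []
PUSH 6  -> [6]
NEG     -> [-6]
DUP     -> [-6, -6]
ADD     -> [-12]
PUSH 2  -> [-12, 2]
ADD     -> [-10]
PUSH -5 -> [-10, -5]
POP     -> [-10]
PUSH 7  -> [-10, 7]
ROT  — needs 3 operands, stack has 2 → underflow

12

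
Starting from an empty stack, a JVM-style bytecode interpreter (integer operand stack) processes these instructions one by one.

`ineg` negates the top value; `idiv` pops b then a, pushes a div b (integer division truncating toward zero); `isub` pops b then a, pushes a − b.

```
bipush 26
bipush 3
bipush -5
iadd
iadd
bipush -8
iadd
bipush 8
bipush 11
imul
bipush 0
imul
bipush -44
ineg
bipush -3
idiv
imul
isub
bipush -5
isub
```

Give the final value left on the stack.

21

bipush 26  : 26
bipush 3   : 26 3
bipush -5  : 26 3 -5
iadd       : 26 -2
iadd       : 24
bipush -8  : 24 -8
iadd       : 16
bipush 8   : 16 8
bipush 11  : 16 8 11
imul       : 16 88
bipush 0   : 16 88 0
imul       : 16 0
bipush -44 : 16 0 -44
ineg       : 16 0 44
bipush -3  : 16 0 44 -3
idiv       : 16 0 -14
imul       : 16 0
isub       : 16
bipush -5  : 16 -5
isub       : 21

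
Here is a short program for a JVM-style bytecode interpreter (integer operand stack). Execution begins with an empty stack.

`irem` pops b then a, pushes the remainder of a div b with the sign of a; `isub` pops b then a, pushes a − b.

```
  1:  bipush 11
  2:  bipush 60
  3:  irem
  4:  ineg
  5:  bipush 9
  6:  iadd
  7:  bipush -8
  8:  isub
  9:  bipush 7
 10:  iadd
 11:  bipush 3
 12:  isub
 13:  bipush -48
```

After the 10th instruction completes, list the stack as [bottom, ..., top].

bipush 11 : 11
bipush 60 : 11 60
irem      : 11
ineg      : -11
bipush 9  : -11 9
iadd      : -2
bipush -8 : -2 -8
isub      : 6
bipush 7  : 6 7
iadd      : 13

[13]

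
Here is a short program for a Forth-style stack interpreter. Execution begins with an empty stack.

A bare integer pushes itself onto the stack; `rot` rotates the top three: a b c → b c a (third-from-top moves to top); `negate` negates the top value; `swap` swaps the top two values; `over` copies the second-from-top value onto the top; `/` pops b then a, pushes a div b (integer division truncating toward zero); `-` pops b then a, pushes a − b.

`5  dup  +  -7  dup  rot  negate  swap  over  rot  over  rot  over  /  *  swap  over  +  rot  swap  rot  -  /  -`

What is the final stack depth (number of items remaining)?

5      -> [5]
dup    -> [5, 5]
+      -> [10]
-7     -> [10, -7]
dup    -> [10, -7, -7]
rot    -> [-7, -7, 10]
negate -> [-7, -7, -10]
swap   -> [-7, -10, -7]
over   -> [-7, -10, -7, -10]
rot    -> [-7, -7, -10, -10]
over   -> [-7, -7, -10, -10, -10]
rot    -> [-7, -7, -10, -10, -10]
over   -> [-7, -7, -10, -10, -10, -10]
/      -> [-7, -7, -10, -10, 1]
*      -> [-7, -7, -10, -10]
swap   -> [-7, -7, -10, -10]
over   -> [-7, -7, -10, -10, -10]
+      -> [-7, -7, -10, -20]
rot    -> [-7, -10, -20, -7]
swap   -> [-7, -10, -7, -20]
rot    -> [-7, -7, -20, -10]
-      -> [-7, -7, -10]
/      -> [-7, 0]
-      -> [-7]

1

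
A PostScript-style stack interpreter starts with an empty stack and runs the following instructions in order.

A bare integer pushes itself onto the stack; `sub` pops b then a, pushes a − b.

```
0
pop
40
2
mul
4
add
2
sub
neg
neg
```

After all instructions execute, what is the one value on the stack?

0    0
pop  (empty)
40   40
2    40 2
mul  80
4    80 4
add  84
2    84 2
sub  82
neg  -82
neg  82

82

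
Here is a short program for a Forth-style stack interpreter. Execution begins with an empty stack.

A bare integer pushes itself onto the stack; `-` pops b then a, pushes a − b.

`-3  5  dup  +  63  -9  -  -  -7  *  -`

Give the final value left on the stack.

-437

-3  → -3
5   → -3 5
dup → -3 5 5
+   → -3 10
63  → -3 10 63
-9  → -3 10 63 -9
-   → -3 10 72
-   → -3 -62
-7  → -3 -62 -7
*   → -3 434
-   → -437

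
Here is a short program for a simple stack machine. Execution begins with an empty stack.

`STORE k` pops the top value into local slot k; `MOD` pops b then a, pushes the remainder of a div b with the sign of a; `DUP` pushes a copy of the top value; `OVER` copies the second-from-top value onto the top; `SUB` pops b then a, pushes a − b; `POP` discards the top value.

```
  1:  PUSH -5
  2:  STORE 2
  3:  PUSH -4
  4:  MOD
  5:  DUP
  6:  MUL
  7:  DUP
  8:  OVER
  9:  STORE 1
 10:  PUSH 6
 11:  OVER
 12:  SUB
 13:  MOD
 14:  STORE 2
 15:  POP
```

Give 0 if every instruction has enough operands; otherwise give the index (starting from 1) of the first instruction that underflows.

PUSH -5 → -5
STORE 2 → (empty)
PUSH -4 → -4
MOD  — needs 2 operands, stack has 1 → underflow

4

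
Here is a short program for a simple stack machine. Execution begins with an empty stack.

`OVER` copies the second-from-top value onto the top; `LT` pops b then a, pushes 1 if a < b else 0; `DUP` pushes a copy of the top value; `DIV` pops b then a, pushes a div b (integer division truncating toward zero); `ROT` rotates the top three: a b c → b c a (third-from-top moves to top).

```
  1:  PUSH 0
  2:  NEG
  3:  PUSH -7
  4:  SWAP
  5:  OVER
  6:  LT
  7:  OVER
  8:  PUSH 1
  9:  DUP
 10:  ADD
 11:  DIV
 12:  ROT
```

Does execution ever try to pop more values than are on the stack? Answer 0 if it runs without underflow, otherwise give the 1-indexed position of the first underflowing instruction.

PUSH 0   [0]
NEG      [0]
PUSH -7  [0, -7]
SWAP     [-7, 0]
OVER     [-7, 0, -7]
LT       [-7, 0]
OVER     [-7, 0, -7]
PUSH 1   [-7, 0, -7, 1]
DUP      [-7, 0, -7, 1, 1]
ADD      [-7, 0, -7, 2]
DIV      [-7, 0, -3]
ROT      [0, -3, -7]

0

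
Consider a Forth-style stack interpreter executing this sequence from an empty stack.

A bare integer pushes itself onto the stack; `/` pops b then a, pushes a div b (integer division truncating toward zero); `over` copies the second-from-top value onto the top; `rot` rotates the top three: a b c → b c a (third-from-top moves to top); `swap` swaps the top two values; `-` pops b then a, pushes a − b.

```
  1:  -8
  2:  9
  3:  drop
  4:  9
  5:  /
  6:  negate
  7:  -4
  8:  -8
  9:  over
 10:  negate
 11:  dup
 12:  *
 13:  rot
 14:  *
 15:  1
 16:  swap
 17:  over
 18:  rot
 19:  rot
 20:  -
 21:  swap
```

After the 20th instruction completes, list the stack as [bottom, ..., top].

-8     : -8
9      : -8 9
drop   : -8
9      : -8 9
/      : 0
negate : 0
-4     : 0 -4
-8     : 0 -4 -8
over   : 0 -4 -8 -4
negate : 0 -4 -8 4
dup    : 0 -4 -8 4 4
*      : 0 -4 -8 16
rot    : 0 -8 16 -4
*      : 0 -8 -64
1      : 0 -8 -64 1
swap   : 0 -8 1 -64
over   : 0 -8 1 -64 1
rot    : 0 -8 -64 1 1
rot    : 0 -8 1 1 -64
-      : 0 -8 1 65

[0, -8, 1, 65]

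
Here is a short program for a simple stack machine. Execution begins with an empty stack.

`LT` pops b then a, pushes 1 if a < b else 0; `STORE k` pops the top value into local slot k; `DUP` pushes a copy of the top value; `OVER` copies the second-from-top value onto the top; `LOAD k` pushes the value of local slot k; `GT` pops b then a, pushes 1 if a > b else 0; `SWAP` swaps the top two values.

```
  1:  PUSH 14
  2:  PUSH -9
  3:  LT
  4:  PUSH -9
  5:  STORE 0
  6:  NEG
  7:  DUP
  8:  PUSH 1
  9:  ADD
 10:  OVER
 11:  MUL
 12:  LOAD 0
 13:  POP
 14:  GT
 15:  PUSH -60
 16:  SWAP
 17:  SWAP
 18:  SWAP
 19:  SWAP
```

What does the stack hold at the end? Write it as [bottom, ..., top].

[0, -60]

PUSH 14  → [14]
PUSH -9  → [14, -9]
LT       → [0]
PUSH -9  → [0, -9]
STORE 0  → [0]
NEG      → [0]
DUP      → [0, 0]
PUSH 1   → [0, 0, 1]
ADD      → [0, 1]
OVER     → [0, 1, 0]
MUL      → [0, 0]
LOAD 0   → [0, 0, -9]
POP      → [0, 0]
GT       → [0]
PUSH -60 → [0, -60]
SWAP     → [-60, 0]
SWAP     → [0, -60]
SWAP     → [-60, 0]
SWAP     → [0, -60]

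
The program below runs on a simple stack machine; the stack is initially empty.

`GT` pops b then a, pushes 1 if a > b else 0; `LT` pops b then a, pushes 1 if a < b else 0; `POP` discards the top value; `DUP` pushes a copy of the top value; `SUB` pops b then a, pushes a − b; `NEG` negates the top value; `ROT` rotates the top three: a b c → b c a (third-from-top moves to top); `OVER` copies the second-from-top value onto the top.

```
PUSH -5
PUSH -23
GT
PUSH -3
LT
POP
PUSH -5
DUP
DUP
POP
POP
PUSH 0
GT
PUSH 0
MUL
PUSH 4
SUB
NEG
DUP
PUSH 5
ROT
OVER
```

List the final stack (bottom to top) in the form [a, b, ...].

[4, 5, 4, 5]

PUSH -5  → [-5]
PUSH -23 → [-5, -23]
GT       → [1]
PUSH -3  → [1, -3]
LT       → [0]
POP      → []
PUSH -5  → [-5]
DUP      → [-5, -5]
DUP      → [-5, -5, -5]
POP      → [-5, -5]
POP      → [-5]
PUSH 0   → [-5, 0]
GT       → [0]
PUSH 0   → [0, 0]
MUL      → [0]
PUSH 4   → [0, 4]
SUB      → [-4]
NEG      → [4]
DUP      → [4, 4]
PUSH 5   → [4, 4, 5]
ROT      → [4, 5, 4]
OVER     → [4, 5, 4, 5]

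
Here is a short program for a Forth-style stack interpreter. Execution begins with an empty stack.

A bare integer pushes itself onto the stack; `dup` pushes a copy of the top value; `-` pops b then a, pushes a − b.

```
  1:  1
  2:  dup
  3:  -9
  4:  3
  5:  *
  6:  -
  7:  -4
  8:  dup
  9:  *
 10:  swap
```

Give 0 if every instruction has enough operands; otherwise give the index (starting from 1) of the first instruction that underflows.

1    : [1]
dup  : [1, 1]
-9   : [1, 1, -9]
3    : [1, 1, -9, 3]
*    : [1, 1, -27]
-    : [1, 28]
-4   : [1, 28, -4]
dup  : [1, 28, -4, -4]
*    : [1, 28, 16]
swap : [1, 16, 28]

0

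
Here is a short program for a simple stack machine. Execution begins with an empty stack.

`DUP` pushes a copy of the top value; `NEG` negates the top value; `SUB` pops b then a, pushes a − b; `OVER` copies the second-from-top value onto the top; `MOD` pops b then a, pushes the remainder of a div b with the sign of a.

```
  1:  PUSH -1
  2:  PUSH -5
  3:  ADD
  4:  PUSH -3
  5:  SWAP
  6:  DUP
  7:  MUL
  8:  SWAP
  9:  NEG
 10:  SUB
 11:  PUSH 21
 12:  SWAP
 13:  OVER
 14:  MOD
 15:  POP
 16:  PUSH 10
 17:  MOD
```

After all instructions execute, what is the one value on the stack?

1

PUSH -1 → -1
PUSH -5 → -1 -5
ADD     → -6
PUSH -3 → -6 -3
SWAP    → -3 -6
DUP     → -3 -6 -6
MUL     → -3 36
SWAP    → 36 -3
NEG     → 36 3
SUB     → 33
PUSH 21 → 33 21
SWAP    → 21 33
OVER    → 21 33 21
MOD     → 21 12
POP     → 21
PUSH 10 → 21 10
MOD     → 1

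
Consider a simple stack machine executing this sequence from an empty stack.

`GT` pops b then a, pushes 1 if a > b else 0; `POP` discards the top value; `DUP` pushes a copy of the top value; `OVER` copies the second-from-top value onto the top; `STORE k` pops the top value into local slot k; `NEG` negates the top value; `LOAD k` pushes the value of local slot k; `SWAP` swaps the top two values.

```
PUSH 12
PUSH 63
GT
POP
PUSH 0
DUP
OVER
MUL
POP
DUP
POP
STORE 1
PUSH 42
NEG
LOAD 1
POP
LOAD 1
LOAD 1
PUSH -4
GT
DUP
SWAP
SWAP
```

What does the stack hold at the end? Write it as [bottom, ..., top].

PUSH 12 → 12
PUSH 63 → 12 63
GT      → 0
POP     → (empty)
PUSH 0  → 0
DUP     → 0 0
OVER    → 0 0 0
MUL     → 0 0
POP     → 0
DUP     → 0 0
POP     → 0
STORE 1 → (empty)
PUSH 42 → 42
NEG     → -42
LOAD 1  → -42 0
POP     → -42
LOAD 1  → -42 0
LOAD 1  → -42 0 0
PUSH -4 → -42 0 0 -4
GT      → -42 0 1
DUP     → -42 0 1 1
SWAP    → -42 0 1 1
SWAP    → -42 0 1 1

[-42, 0, 1, 1]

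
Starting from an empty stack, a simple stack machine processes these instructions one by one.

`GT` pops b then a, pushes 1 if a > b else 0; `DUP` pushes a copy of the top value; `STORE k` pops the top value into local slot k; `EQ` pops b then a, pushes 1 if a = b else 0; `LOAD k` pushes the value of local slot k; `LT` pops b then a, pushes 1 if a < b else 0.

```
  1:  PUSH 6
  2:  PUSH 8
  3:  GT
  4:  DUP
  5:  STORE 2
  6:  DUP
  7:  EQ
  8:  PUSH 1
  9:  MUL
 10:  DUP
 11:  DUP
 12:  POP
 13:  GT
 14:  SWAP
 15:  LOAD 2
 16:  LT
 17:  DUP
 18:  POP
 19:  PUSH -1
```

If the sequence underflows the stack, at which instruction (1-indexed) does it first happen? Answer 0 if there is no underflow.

14

PUSH 6   [6]
PUSH 8   [6, 8]
GT       [0]
DUP      [0, 0]
STORE 2  [0]
DUP      [0, 0]
EQ       [1]
PUSH 1   [1, 1]
MUL      [1]
DUP      [1, 1]
DUP      [1, 1, 1]
POP      [1, 1]
GT       [0]
SWAP  — needs 2 operands, stack has 1 → underflow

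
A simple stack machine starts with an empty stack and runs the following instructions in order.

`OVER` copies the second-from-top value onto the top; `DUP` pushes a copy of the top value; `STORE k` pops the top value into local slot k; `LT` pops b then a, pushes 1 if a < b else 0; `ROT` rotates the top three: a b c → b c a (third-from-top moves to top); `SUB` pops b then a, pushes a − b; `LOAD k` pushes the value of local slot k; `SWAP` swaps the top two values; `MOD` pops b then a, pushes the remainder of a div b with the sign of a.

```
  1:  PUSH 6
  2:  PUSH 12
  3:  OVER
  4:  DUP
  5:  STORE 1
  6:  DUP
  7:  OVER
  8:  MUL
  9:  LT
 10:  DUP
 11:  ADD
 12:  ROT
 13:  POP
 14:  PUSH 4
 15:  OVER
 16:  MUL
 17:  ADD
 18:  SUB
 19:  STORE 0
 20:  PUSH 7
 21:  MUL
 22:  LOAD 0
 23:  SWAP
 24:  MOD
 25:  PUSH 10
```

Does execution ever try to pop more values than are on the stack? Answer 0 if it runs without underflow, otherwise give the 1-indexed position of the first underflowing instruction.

21

PUSH 6  : [6]
PUSH 12 : [6, 12]
OVER    : [6, 12, 6]
DUP     : [6, 12, 6, 6]
STORE 1 : [6, 12, 6]
DUP     : [6, 12, 6, 6]
OVER    : [6, 12, 6, 6, 6]
MUL     : [6, 12, 6, 36]
LT      : [6, 12, 1]
DUP     : [6, 12, 1, 1]
ADD     : [6, 12, 2]
ROT     : [12, 2, 6]
POP     : [12, 2]
PUSH 4  : [12, 2, 4]
OVER    : [12, 2, 4, 2]
MUL     : [12, 2, 8]
ADD     : [12, 10]
SUB     : [2]
STORE 0 : []
PUSH 7  : [7]
MUL  — needs 2 operands, stack has 1 → underflow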